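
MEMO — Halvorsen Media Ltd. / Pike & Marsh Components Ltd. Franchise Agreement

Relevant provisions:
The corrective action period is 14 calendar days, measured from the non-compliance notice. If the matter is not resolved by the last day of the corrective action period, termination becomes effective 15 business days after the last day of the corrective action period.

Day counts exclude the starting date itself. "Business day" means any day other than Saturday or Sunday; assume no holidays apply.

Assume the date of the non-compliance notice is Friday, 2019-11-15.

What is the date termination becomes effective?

The last day of the corrective action period: 14 calendar days after 2019-11-15 is 2019-11-29.
The date termination becomes effective: 15 business days after Friday, 2019-11-29, skipping weekends — Dec 2, Dec 3, Dec 4, Dec 5, …, Dec 18, Dec 19, Dec 20 — lands on Friday, 2019-12-20.

2019-12-20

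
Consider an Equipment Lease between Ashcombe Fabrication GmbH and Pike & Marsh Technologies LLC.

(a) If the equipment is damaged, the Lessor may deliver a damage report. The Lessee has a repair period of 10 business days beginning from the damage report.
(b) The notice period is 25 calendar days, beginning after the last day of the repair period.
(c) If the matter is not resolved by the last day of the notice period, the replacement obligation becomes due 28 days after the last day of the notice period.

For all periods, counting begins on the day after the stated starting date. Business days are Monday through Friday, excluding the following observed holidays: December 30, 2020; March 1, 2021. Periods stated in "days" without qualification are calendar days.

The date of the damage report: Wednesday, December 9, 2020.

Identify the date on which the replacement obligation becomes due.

February 14, 2021

The last day of the repair period: counting 10 business days from Wednesday, December 9, 2020 (Dec 10, Dec 11, Dec 14, Dec 15, Dec 16, Dec 17, Dec 18, Dec 21, Dec 22, Dec 23, skipping weekends) reaches Wednesday, December 23, 2020.
The last day of the notice period: December 23, 2020 + 25 days = January 17, 2021.
Adding 28 calendar days to January 17, 2021 gives February 14, 2021, which is the date on which the replacement obligation becomes due.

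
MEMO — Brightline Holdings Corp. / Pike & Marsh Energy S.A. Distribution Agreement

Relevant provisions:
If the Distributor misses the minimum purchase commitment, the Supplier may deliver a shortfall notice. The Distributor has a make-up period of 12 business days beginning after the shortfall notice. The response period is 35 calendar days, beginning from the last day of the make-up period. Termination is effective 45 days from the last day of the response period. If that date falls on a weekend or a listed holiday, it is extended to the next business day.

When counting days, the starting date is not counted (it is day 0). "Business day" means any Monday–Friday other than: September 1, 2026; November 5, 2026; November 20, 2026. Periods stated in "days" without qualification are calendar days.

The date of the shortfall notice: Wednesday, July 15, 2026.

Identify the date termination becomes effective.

October 19, 2026

The last day of the make-up period: counting 12 business days from Wednesday, July 15, 2026 (Jul 16, Jul 17, Jul 20, Jul 21, …, Jul 29, Jul 30, Jul 31, skipping weekends) reaches Friday, July 31, 2026.
The last day of the response period: July 31, 2026 + 35 days = September 4, 2026.
The date termination becomes effective: 45 calendar days after September 4, 2026 is October 19, 2026. October 19, 2026 is a Monday and is not a listed holiday, so no roll-forward applies.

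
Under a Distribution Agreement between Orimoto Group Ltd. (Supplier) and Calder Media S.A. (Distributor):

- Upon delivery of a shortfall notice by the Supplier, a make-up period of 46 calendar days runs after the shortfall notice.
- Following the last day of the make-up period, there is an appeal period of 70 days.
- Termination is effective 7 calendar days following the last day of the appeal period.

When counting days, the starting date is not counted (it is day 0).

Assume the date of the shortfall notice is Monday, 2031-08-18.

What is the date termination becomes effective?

Adding 46 calendar days to 2031-08-18 gives 2031-10-03, which is the last day of the make-up period.
The last day of the appeal period: 2031-10-03 + 70 days = 2031-12-12.
The date termination becomes effective: 7 calendar days after 2031-12-12 is 2031-12-19.

2031-12-19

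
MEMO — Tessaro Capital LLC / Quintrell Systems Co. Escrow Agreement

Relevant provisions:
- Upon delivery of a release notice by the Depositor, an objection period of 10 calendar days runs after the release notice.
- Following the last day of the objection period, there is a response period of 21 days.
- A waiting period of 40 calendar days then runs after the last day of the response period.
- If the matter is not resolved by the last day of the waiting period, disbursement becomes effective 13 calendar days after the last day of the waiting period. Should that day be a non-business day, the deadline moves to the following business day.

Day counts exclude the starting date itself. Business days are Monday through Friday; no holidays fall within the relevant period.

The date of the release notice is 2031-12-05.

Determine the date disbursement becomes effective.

2032-02-27

The last day of the objection period: 2031-12-05 + 10 days = 2031-12-15.
Adding 21 calendar days to 2031-12-15 gives 2032-01-05, which is the last day of the response period.
The last day of the waiting period: 40 calendar days after 2032-01-05 is 2032-02-14.
The date disbursement becomes effective: 13 calendar days after 2032-02-14 is 2032-02-27. 2032-02-27 is a Friday, so no roll-forward applies.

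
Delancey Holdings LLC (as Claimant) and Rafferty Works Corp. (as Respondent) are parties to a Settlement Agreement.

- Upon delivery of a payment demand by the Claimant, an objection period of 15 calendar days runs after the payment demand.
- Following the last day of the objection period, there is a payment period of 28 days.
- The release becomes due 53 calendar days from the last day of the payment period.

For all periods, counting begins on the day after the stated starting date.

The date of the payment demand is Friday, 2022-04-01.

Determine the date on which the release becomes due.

2022-07-06

Adding 15 calendar days to 2022-04-01 gives 2022-04-16, which is the last day of the objection period.
The last day of the payment period: 2022-04-16 + 28 days = 2022-05-14.
The date on which the release becomes due: 2022-05-14 + 53 days = 2022-07-06.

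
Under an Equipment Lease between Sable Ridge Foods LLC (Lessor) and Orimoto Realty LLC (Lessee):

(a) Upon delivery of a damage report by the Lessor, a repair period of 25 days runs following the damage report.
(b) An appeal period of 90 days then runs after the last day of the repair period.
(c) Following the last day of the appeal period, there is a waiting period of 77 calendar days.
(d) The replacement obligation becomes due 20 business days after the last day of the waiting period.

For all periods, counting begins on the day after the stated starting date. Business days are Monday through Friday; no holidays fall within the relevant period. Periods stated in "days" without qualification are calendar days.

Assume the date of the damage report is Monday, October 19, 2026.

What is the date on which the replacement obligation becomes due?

May 27, 2027

Adding 25 calendar days to October 19, 2026 gives November 13, 2026, which is the last day of the repair period.
The last day of the appeal period: November 13, 2026 + 90 days = February 11, 2027.
Adding 77 calendar days to February 11, 2027 gives April 29, 2027, which is the last day of the waiting period.
The date on which the replacement obligation becomes due: 20 business days after Thursday, April 29, 2027, skipping weekends — Apr 30, May 3, May 4, May 5, …, May 25, May 26, May 27 — lands on Thursday, May 27, 2027.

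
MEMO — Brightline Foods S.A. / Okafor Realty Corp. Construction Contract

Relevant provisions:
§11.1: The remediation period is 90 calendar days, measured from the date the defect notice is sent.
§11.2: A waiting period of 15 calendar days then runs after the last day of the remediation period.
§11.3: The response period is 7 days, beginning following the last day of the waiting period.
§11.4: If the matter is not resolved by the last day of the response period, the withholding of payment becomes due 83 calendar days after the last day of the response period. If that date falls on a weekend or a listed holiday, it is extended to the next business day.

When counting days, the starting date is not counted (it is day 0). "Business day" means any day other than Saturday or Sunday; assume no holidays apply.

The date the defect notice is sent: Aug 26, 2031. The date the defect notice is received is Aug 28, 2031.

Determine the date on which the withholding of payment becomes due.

Mar 8, 2032

Adding 90 calendar days to Aug 26, 2031 gives Nov 24, 2031, which is the last day of the remediation period.
The last day of the waiting period: 15 calendar days after Nov 24, 2031 is Dec 9, 2031.
The last day of the response period: Dec 9, 2031 + 7 days = Dec 16, 2031.
Adding 83 calendar days to Dec 16, 2031 gives Mar 8, 2032, which is the date on which the withholding of payment becomes due. Mar 8, 2032 is a Monday, so no roll-forward applies.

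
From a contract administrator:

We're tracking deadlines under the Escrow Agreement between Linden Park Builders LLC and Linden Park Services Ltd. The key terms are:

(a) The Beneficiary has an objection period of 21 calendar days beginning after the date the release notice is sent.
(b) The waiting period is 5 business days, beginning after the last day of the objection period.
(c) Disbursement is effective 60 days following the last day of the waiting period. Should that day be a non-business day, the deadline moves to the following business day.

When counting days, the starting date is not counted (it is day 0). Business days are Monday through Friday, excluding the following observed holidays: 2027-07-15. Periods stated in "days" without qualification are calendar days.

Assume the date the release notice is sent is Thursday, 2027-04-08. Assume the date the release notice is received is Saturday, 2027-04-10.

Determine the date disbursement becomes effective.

The last day of the objection period: 21 calendar days after 2027-04-08 is 2027-04-29.
The last day of the waiting period: 5 business days after Thursday, 2027-04-29, skipping weekends — Apr 30, May 3, May 4, May 5, May 6 — lands on Thursday, 2027-05-06.
The date disbursement becomes effective: 60 calendar days after 2027-05-06 is 2027-07-05. 2027-07-05 is a Monday and is not a listed holiday, so no roll-forward applies.

2027-07-05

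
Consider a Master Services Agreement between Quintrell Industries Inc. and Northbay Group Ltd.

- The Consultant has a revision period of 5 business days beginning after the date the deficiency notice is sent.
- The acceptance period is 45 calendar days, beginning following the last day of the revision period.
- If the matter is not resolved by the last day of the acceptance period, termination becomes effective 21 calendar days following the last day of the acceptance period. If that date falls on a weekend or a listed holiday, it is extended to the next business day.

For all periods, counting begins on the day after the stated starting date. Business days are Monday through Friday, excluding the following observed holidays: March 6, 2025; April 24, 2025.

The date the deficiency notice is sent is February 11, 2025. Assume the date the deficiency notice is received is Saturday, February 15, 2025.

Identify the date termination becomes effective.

April 25, 2025

From Tuesday, February 11, 2025, 5 business days (Feb 12, Feb 13, Feb 14, Feb 17, Feb 18, skipping weekends) brings us to Tuesday, February 18, 2025, which is the last day of the revision period.
The last day of the acceptance period: 45 calendar days after February 18, 2025 is April 4, 2025.
The date termination becomes effective: 21 calendar days after April 4, 2025 is April 25, 2025. April 25, 2025 is a Friday and is not a listed holiday, so no roll-forward applies.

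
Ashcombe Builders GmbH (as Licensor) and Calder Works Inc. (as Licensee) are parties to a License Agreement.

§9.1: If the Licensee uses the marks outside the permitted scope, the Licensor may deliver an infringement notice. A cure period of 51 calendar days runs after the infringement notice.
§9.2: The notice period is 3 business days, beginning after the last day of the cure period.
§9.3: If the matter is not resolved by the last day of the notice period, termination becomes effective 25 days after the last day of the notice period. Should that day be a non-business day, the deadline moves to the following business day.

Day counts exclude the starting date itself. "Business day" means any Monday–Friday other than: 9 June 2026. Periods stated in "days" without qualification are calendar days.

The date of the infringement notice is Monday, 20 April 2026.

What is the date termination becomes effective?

The last day of the cure period: 51 calendar days after 20 April 2026 is 10 June 2026.
The last day of the notice period: 3 business days after Wednesday, 10 June 2026, skipping weekends — Jun 11, Jun 12, Jun 15 — lands on Monday, 15 June 2026.
The date termination becomes effective: 15 June 2026 + 25 days = 10 July 2026. 10 July 2026 is a Friday and is not a listed holiday, so no roll-forward applies.

10 July 2026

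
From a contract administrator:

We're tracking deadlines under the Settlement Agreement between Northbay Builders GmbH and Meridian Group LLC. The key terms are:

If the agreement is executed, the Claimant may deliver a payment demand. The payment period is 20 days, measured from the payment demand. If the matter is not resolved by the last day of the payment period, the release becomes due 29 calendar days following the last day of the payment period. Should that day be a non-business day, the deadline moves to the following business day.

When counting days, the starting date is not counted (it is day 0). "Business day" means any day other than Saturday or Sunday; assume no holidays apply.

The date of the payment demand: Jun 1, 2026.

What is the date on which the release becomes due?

Adding 20 calendar days to Jun 1, 2026 gives Jun 21, 2026, which is the last day of the payment period.
The date on which the release becomes due: Jun 21, 2026 + 29 days = Jul 20, 2026. Jul 20, 2026 is a Monday, so no roll-forward applies.

Jul 20, 2026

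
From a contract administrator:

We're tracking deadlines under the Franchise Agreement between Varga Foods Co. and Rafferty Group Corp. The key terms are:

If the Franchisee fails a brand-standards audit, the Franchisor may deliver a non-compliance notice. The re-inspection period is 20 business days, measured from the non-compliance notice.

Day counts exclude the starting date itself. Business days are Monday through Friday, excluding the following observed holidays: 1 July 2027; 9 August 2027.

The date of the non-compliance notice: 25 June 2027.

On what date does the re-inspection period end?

26 July 2027

The last day of the re-inspection period: 20 business days after Friday, 25 June 2027, skipping weekends and the listed holiday on Jul 1 — Jun 28, Jun 29, Jun 30, Jul 2, …, Jul 22, Jul 23, Jul 26 — lands on Monday, 26 July 2027.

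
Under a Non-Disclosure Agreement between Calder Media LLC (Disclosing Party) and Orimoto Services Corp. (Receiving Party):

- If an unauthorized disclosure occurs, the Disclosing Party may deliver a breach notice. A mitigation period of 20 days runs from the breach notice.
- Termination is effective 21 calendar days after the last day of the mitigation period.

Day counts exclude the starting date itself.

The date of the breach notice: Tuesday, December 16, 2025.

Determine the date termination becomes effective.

Adding 20 calendar days to December 16, 2025 gives January 5, 2026, which is the last day of the mitigation period.
The date termination becomes effective: 21 calendar days after January 5, 2026 is January 26, 2026.

January 26, 2026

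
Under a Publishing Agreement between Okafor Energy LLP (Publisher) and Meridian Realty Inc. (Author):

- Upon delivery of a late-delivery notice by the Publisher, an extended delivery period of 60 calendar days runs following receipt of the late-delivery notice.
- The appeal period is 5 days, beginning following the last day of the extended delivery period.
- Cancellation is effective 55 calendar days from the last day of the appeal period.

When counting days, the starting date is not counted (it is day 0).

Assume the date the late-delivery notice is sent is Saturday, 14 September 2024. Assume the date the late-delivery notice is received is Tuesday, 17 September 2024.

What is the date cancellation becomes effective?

15 January 2025

Adding 60 calendar days to 17 September 2024 gives 16 November 2024, which is the last day of the extended delivery period.
Adding 5 calendar days to 16 November 2024 gives 21 November 2024, which is the last day of the appeal period.
Adding 55 calendar days to 21 November 2024 gives 15 January 2025, which is the date cancellation becomes effective.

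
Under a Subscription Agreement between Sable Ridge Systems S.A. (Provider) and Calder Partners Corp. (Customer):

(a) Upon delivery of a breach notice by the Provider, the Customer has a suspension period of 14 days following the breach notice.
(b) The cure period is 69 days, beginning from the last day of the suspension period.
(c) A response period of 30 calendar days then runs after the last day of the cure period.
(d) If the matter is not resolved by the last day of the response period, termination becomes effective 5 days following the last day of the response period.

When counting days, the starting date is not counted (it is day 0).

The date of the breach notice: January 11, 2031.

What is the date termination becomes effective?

May 9, 2031

Adding 14 calendar days to January 11, 2031 gives January 25, 2031, which is the last day of the suspension period.
Adding 69 calendar days to January 25, 2031 gives April 4, 2031, which is the last day of the cure period.
The last day of the response period: April 4, 2031 + 30 days = May 4, 2031.
The date termination becomes effective: 5 calendar days after May 4, 2031 is May 9, 2031.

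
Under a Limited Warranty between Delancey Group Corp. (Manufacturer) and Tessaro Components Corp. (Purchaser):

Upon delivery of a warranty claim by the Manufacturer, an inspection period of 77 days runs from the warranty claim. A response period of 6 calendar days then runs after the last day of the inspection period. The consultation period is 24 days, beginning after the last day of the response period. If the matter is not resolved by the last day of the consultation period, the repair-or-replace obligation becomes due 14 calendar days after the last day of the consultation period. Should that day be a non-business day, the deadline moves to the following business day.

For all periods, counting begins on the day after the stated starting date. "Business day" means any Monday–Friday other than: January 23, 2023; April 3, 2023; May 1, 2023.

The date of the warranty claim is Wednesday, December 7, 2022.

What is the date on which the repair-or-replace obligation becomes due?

April 7, 2023

The last day of the inspection period: December 7, 2022 + 77 days = February 22, 2023.
The last day of the response period: February 22, 2023 + 6 days = February 28, 2023.
The last day of the consultation period: 24 calendar days after February 28, 2023 is March 24, 2023.
Adding 14 calendar days to March 24, 2023 gives April 7, 2023, which is the date on which the repair-or-replace obligation becomes due. April 7, 2023 is a Friday and is not a listed holiday, so no roll-forward applies.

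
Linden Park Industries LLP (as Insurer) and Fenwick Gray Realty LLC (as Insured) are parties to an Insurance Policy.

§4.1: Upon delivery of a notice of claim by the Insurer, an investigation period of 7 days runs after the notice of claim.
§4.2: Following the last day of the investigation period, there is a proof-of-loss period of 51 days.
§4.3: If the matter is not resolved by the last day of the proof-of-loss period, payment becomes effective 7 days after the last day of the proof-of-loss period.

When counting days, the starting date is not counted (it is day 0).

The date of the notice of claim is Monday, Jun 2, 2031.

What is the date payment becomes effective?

The last day of the investigation period: 7 calendar days after Jun 2, 2031 is Jun 9, 2031.
The last day of the proof-of-loss period: Jun 9, 2031 + 51 days = Jul 30, 2031.
The date payment becomes effective: Jul 30, 2031 + 7 days = Aug 6, 2031.

Aug 6, 2031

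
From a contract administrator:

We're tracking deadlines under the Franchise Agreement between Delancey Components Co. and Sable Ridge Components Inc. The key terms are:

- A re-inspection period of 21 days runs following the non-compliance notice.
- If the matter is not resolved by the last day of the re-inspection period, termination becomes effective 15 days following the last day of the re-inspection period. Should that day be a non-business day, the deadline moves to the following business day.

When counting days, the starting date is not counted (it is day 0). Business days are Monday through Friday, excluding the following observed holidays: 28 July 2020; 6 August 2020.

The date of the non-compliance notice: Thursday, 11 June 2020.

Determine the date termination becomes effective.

Adding 21 calendar days to 11 June 2020 gives 2 July 2020, which is the last day of the re-inspection period.
The date termination becomes effective: 2 July 2020 + 15 days = 17 July 2020. 17 July 2020 is a Friday and is not a listed holiday, so no roll-forward applies.

17 July 2020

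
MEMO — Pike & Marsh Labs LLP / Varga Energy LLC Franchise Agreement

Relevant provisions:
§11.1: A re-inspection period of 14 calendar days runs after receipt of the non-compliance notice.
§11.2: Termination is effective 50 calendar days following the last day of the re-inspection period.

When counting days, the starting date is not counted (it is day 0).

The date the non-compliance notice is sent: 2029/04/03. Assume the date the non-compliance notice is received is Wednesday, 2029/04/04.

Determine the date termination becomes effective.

2029/06/07

Adding 14 calendar days to 2029/04/04 gives 2029/04/18, which is the last day of the re-inspection period.
The date termination becomes effective: 50 calendar days after 2029/04/18 is 2029/06/07.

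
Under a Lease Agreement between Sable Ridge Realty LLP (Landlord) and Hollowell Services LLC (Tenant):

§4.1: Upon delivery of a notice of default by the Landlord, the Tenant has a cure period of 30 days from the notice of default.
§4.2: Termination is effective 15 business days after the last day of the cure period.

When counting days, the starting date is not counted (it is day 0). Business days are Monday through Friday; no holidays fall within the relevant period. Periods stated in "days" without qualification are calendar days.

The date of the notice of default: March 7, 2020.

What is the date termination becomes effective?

April 27, 2020

Adding 30 calendar days to March 7, 2020 gives April 6, 2020, which is the last day of the cure period.
From Monday, April 6, 2020, 15 business days (Apr 7, Apr 8, Apr 9, Apr 10, …, Apr 23, Apr 24, Apr 27, skipping weekends) brings us to Monday, April 27, 2020, which is the date termination becomes effective.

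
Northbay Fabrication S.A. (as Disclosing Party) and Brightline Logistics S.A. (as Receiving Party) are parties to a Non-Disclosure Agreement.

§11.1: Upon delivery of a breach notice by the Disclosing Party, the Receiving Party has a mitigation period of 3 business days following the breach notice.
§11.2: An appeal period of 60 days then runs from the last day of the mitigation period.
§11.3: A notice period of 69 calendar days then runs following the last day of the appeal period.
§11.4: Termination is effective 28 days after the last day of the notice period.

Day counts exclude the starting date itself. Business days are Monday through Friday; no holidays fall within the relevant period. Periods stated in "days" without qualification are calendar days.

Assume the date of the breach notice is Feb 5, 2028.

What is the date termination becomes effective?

The last day of the mitigation period: counting 3 business days from Saturday, Feb 5, 2028 (Feb 7, Feb 8, Feb 9, skipping weekends) reaches Wednesday, Feb 9, 2028.
The last day of the appeal period: 60 calendar days after Feb 9, 2028 is Apr 9, 2028.
The last day of the notice period: 69 calendar days after Apr 9, 2028 is Jun 17, 2028.
The date termination becomes effective: Jun 17, 2028 + 28 days = Jul 15, 2028.

Jul 15, 2028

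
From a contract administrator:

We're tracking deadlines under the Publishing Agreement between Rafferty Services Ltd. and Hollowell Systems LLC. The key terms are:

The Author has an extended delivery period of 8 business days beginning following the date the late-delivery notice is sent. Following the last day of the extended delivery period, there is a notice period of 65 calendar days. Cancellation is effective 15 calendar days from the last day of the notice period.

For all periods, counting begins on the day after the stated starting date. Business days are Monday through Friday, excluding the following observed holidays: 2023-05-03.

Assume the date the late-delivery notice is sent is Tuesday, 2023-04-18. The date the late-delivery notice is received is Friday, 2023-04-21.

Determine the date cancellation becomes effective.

2023-07-17

The last day of the extended delivery period: 8 business days after Tuesday, 2023-04-18, skipping weekends — Apr 19, Apr 20, Apr 21, Apr 24, Apr 25, Apr 26, Apr 27, Apr 28 — lands on Friday, 2023-04-28.
The last day of the notice period: 2023-04-28 + 65 days = 2023-07-02.
The date cancellation becomes effective: 2023-07-02 + 15 days = 2023-07-17.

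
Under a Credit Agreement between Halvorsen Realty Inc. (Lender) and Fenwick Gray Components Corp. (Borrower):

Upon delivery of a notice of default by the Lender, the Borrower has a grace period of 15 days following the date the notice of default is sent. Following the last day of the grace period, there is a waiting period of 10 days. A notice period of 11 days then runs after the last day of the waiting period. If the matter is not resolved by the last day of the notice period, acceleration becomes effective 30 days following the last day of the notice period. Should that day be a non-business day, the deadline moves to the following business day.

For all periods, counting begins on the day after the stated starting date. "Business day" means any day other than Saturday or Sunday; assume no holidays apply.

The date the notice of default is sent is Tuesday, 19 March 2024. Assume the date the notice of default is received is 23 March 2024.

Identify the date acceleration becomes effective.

The last day of the grace period: 15 calendar days after 19 March 2024 is 3 April 2024.
The last day of the waiting period: 3 April 2024 + 10 days = 13 April 2024.
The last day of the notice period: 11 calendar days after 13 April 2024 is 24 April 2024.
Adding 30 calendar days to 24 April 2024 gives 24 May 2024, which is the date acceleration becomes effective. 24 May 2024 is a Friday, so no roll-forward applies.

24 May 2024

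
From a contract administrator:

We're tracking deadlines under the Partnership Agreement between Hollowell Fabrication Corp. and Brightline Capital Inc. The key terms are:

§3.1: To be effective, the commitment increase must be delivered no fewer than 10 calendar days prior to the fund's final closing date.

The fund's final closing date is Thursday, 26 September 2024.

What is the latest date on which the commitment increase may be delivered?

26 September 2024 minus 10 days is 16 September 2024.

16 September 2024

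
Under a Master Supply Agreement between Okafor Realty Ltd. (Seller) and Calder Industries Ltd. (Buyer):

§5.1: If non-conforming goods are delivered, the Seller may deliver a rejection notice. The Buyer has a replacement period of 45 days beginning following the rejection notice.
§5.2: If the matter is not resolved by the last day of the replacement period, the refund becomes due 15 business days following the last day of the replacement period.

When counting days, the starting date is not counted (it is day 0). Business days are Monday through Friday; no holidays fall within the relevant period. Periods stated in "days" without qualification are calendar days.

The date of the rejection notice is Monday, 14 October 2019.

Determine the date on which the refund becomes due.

Adding 45 calendar days to 14 October 2019 gives 28 November 2019, which is the last day of the replacement period.
The date on which the refund becomes due: 15 business days after Thursday, 28 November 2019, skipping weekends — Nov 29, Dec 2, Dec 3, Dec 4, …, Dec 17, Dec 18, Dec 19 — lands on Thursday, 19 December 2019.

19 December 2019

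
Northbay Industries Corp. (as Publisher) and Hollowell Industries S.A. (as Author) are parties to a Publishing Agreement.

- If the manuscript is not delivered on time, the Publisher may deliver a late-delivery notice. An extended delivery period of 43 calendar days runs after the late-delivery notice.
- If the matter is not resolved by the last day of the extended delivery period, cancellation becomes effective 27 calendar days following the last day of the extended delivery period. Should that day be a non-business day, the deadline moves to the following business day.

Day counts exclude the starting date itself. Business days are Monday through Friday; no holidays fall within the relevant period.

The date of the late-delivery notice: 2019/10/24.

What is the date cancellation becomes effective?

2020/01/02

The last day of the extended delivery period: 2019/10/24 + 43 days = 2019/12/06.
The date cancellation becomes effective: 2019/12/06 + 27 days = 2020/01/02. 2020/01/02 is a Thursday, so no roll-forward applies.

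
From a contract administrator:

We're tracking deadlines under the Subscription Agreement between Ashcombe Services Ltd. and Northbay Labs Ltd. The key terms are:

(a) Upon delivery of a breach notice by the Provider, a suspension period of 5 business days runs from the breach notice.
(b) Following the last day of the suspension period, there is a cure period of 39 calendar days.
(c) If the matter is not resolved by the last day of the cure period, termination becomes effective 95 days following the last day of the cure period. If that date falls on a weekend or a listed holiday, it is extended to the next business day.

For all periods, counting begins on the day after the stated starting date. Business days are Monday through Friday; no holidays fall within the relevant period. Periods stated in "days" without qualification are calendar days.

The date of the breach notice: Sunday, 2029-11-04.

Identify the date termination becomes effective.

2030-03-25

The last day of the suspension period: counting 5 business days from Sunday, 2029-11-04 (Nov 5, Nov 6, Nov 7, Nov 8, Nov 9, skipping weekends) reaches Friday, 2029-11-09.
The last day of the cure period: 2029-11-09 + 39 days = 2029-12-18.
The date termination becomes effective: 95 calendar days after 2029-12-18 is 2030-03-23. That falls on a Saturday, so it rolls to the next business day, Monday, 2030-03-25.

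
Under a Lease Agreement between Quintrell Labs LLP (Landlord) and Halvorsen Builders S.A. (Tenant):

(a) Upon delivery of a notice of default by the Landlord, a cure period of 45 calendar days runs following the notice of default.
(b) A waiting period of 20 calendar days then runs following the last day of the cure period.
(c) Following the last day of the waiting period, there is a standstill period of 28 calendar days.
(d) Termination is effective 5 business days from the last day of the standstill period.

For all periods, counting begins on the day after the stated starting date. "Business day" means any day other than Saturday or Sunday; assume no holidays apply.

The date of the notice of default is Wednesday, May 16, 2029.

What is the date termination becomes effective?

Aug 24, 2029

Adding 45 calendar days to May 16, 2029 gives Jun 30, 2029, which is the last day of the cure period.
The last day of the waiting period: Jun 30, 2029 + 20 days = Jul 20, 2029.
Adding 28 calendar days to Jul 20, 2029 gives Aug 17, 2029, which is the last day of the standstill period.
From Friday, Aug 17, 2029, 5 business days (Aug 20, Aug 21, Aug 22, Aug 23, Aug 24, skipping weekends) brings us to Friday, Aug 24, 2029, which is the date termination becomes effective.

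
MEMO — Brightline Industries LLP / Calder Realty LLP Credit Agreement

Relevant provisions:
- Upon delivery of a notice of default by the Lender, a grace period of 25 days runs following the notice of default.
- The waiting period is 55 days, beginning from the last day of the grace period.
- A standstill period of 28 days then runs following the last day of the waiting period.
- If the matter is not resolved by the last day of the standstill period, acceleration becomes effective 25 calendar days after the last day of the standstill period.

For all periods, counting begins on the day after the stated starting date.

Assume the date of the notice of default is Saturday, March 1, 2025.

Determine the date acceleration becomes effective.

The last day of the grace period: 25 calendar days after March 1, 2025 is March 26, 2025.
The last day of the waiting period: March 26, 2025 + 55 days = May 20, 2025.
Adding 28 calendar days to May 20, 2025 gives June 17, 2025, which is the last day of the standstill period.
The date acceleration becomes effective: June 17, 2025 + 25 days = July 12, 2025.

July 12, 2025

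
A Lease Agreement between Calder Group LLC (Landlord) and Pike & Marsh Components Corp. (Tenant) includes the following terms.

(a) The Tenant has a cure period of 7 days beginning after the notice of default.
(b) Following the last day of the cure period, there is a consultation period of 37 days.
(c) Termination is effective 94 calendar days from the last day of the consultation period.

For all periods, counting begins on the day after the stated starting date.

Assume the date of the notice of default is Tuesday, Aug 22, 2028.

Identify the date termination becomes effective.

Adding 7 calendar days to Aug 22, 2028 gives Aug 29, 2028, which is the last day of the cure period.
The last day of the consultation period: 37 calendar days after Aug 29, 2028 is Oct 5, 2028.
Adding 94 calendar days to Oct 5, 2028 gives Jan 7, 2029, which is the date termination becomes effective.

Jan 7, 2029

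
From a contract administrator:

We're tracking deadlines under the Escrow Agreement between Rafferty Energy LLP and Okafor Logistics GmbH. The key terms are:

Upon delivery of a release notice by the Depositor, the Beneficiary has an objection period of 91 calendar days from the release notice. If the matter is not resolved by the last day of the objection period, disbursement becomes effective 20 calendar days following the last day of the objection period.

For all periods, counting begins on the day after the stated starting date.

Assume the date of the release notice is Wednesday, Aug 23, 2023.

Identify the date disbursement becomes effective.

Dec 12, 2023

Adding 91 calendar days to Aug 23, 2023 gives Nov 22, 2023, which is the last day of the objection period.
The date disbursement becomes effective: 20 calendar days after Nov 22, 2023 is Dec 12, 2023.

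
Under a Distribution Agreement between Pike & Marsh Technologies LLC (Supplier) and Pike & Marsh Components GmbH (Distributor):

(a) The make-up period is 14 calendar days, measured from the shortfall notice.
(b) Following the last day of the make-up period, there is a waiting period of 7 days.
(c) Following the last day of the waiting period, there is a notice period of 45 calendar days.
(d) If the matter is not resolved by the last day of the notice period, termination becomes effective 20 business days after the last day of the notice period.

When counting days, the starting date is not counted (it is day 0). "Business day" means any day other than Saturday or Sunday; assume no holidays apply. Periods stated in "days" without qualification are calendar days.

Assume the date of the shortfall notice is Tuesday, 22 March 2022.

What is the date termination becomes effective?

24 June 2022

Adding 14 calendar days to 22 March 2022 gives 5 April 2022, which is the last day of the make-up period.
The last day of the waiting period: 7 calendar days after 5 April 2022 is 12 April 2022.
The last day of the notice period: 45 calendar days after 12 April 2022 is 27 May 2022.
The date termination becomes effective: 20 business days after Friday, 27 May 2022, skipping weekends — May 30, May 31, Jun 1, Jun 2, …, Jun 22, Jun 23, Jun 24 — lands on Friday, 24 June 2022.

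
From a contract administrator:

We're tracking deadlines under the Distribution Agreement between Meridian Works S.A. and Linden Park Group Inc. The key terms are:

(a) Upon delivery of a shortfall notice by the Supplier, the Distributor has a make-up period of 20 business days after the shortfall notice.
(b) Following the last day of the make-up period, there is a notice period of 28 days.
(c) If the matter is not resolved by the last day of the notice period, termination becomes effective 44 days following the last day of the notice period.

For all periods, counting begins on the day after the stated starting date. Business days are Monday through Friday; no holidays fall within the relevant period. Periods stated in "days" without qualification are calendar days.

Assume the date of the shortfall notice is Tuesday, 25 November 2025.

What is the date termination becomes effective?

From Tuesday, 25 November 2025, 20 business days (Nov 26, Nov 27, Nov 28, Dec 1, …, Dec 19, Dec 22, Dec 23, skipping weekends) brings us to Tuesday, 23 December 2025, which is the last day of the make-up period.
The last day of the notice period: 28 calendar days after 23 December 2025 is 20 January 2026.
The date termination becomes effective: 20 January 2026 + 44 days = 5 March 2026.

5 March 2026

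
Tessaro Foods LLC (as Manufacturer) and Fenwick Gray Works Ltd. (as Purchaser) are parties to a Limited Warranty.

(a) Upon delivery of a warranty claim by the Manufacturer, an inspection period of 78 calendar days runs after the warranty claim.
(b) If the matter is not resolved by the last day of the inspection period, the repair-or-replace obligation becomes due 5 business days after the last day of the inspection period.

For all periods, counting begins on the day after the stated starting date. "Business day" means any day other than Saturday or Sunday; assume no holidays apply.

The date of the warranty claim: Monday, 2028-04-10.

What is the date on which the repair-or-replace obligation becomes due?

Adding 78 calendar days to 2028-04-10 gives 2028-06-27, which is the last day of the inspection period.
The date on which the repair-or-replace obligation becomes due: 5 business days after Tuesday, 2028-06-27, skipping weekends — Jun 28, Jun 29, Jun 30, Jul 3, Jul 4 — lands on Tuesday, 2028-07-04.

2028-07-04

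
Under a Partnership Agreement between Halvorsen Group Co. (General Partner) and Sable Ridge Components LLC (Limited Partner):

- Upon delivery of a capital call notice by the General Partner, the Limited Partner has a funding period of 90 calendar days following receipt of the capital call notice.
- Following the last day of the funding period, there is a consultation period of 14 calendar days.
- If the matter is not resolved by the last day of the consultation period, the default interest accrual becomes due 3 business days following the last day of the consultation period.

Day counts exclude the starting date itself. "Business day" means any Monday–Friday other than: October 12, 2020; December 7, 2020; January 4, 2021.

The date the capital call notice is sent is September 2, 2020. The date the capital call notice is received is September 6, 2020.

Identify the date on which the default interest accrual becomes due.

December 23, 2020

Adding 90 calendar days to September 6, 2020 gives December 5, 2020, which is the last day of the funding period.
Adding 14 calendar days to December 5, 2020 gives December 19, 2020, which is the last day of the consultation period.
From Saturday, December 19, 2020, 3 business days (Dec 21, Dec 22, Dec 23, skipping weekends) brings us to Wednesday, December 23, 2020, which is the date on which the default interest accrual becomes due.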